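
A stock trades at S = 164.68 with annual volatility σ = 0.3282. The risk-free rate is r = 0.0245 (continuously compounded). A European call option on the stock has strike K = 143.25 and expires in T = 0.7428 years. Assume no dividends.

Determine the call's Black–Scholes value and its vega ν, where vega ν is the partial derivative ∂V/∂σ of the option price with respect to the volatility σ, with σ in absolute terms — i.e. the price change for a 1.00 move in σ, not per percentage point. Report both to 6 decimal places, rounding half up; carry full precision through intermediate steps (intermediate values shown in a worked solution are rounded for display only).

σ√T = 0.3282·√0.7428 = 0.282862
d₁ = (ln(S/K) + (r+σ²/2)T) / (σ√T) = (ln(164.68/143.25) + (0.0245+0.3282²/2)·0.7428) / 0.282862 = (0.139413 + 0.058204) / 0.282862 = 0.698634
d₂ = d₁ − σ√T = 0.698634 − 0.282862 = 0.415772
e^{−rT} = e^{−0.0245·0.7428} = 0.981966
N(d₁) = 0.757610,  N(d₂) = 0.661211
Call price V = S·N(d₁) − K·e^{−rT}·N(d₂) = 124.763133 − 93.010389 = 31.752744
φ(d₁) = (1/√(2π))·e^{−d₁²/2} = 0.312552
ν = S·φ(d₁)·√T = 44.360833

price = 31.752744
ν = 44.360833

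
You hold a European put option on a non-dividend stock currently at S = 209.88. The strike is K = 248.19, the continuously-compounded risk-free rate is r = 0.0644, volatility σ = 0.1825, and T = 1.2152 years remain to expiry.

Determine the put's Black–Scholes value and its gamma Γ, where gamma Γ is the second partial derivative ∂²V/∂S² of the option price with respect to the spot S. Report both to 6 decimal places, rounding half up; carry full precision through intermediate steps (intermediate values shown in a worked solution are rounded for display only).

price = 29.119373
Γ = 0.008906

σ√T = 0.1825·√1.2152 = 0.201181
d₁ = (ln(S/K) + (r+σ²/2)T) / (σ√T) = (ln(209.88/248.19) + (0.0644+0.1825²/2)·1.2152) / 0.201181 = (-0.167659 + 0.098496) / 0.201181 = -0.343785
d₂ = d₁ − σ√T = -0.343785 − 0.201181 = -0.544965
e^{−rT} = e^{−0.0644·1.2152} = 0.924725
N(−d₁) = 0.634496,  N(−d₂) = 0.707111
Put price V = K·e^{−rT}·N(−d₂) − S·N(−d₁) = 162.287359 − 133.167987 = 29.119373
φ(d₁) = (1/√(2π))·e^{−d₁²/2} = 0.376050
Γ = φ(d₁) / (S·σ·√T) = 0.008906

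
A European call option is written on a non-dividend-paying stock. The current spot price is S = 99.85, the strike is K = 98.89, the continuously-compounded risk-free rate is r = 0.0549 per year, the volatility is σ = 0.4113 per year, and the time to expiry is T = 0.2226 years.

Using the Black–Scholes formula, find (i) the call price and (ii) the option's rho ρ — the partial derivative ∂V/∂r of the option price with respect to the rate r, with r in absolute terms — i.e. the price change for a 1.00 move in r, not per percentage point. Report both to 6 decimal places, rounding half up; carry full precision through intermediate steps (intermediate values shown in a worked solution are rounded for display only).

σ√T = 0.4113·√0.2226 = 0.194053
d₁ = (ln(S/K) + (r+σ²/2)T) / (σ√T) = (ln(99.85/98.89) + (0.0549+0.4113²/2)·0.2226) / 0.194053 = (0.009661 + 0.031049) / 0.194053 = 0.209788
d₂ = d₁ − σ√T = 0.209788 − 0.194053 = 0.015734
e^{−rT} = e^{−0.0549·0.2226} = 0.987854
N(d₁) = 0.583083,  N(d₂) = 0.506277
Call price V = S·N(d₁) − K·e^{−rT}·N(d₂) = 58.220873 − 49.457602 = 8.763272
ρ = K·T·e^{−rT}·N(d₂) = 11.009262

price = 8.763272
ρ = 11.009262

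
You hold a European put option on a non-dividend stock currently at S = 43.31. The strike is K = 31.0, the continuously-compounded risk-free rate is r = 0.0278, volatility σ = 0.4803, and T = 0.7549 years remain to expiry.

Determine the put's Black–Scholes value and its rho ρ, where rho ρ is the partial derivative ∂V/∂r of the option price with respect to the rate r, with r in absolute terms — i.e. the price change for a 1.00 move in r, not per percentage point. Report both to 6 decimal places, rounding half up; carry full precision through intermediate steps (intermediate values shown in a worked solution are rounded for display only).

σ√T = 0.4803·√0.7549 = 0.417309
d₁ = (ln(S/K) + (r+σ²/2)T) / (σ√T) = (ln(43.31/31.0) + (0.0278+0.4803²/2)·0.7549) / 0.417309 = (0.334396 + 0.108059) / 0.417309 = 1.060261
d₂ = d₁ − σ√T = 1.060261 − 0.417309 = 0.642952
e^{−rT} = e^{−0.0278·0.7549} = 0.979232
N(−d₁) = 0.144513,  N(−d₂) = 0.260128
Put price V = K·e^{−rT}·N(−d₂) − S·N(−d₁) = 7.896488 − 6.258860 = 1.637628
ρ = −K·T·e^{−rT}·N(−d₂) = -5.961059

price = 1.637628
ρ = -5.961059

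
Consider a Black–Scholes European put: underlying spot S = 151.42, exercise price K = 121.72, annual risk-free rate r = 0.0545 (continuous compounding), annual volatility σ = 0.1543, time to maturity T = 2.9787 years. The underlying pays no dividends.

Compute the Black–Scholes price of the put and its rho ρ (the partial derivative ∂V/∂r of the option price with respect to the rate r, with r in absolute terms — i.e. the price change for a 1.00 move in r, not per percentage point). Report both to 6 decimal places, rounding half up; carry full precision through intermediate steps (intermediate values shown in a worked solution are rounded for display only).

price = 1.137945
ρ = -30.032886

σ√T = 0.1543·√2.9787 = 0.266305
d₁ = (ln(S/K) + (r+σ²/2)T) / (σ√T) = (ln(151.42/121.72) + (0.0545+0.1543²/2)·2.9787) / 0.266305 = (0.218334 + 0.197798) / 0.266305 = 1.562616
d₂ = d₁ − σ√T = 1.562616 − 0.266305 = 1.296311
e^{−rT} = e^{−0.0545·2.9787} = 0.850153
N(−d₁) = 0.059071,  N(−d₂) = 0.097434
Put price V = K·e^{−rT}·N(−d₂) − S·N(−d₁) = 10.082548 − 8.944603 = 1.137945
ρ = −K·T·e^{−rT}·N(−d₂) = -30.032886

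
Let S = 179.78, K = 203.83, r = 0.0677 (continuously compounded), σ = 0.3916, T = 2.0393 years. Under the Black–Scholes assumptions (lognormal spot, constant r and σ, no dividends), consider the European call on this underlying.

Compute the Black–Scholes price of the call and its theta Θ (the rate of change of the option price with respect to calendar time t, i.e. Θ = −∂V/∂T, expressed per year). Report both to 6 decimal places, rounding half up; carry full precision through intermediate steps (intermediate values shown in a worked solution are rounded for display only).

σ√T = 0.3916·√2.0393 = 0.559221
d₁ = (ln(S/K) + (r+σ²/2)T) / (σ√T) = (ln(179.78/203.83) + (0.0677+0.3916²/2)·2.0393) / 0.559221 = (-0.125552 + 0.294425) / 0.559221 = 0.301978
d₂ = d₁ − σ√T = 0.301978 − 0.559221 = -0.257243
e^{−rT} = e^{−0.0677·2.0393} = 0.871046
N(d₁) = 0.618665,  N(d₂) = 0.398496
Call price V = S·N(d₁) − K·e^{−rT}·N(d₂) = 111.223665 − 70.751001 = 40.472664
φ(d₁) = (1/√(2π))·e^{−d₁²/2} = 0.381161
Θ = −S·φ(d₁)·σ/(2√T) − r·K·e^{−rT}·N(d₂) = −9.395542 − 4.789843 = -14.185384

price = 40.472664
Θ = -14.185384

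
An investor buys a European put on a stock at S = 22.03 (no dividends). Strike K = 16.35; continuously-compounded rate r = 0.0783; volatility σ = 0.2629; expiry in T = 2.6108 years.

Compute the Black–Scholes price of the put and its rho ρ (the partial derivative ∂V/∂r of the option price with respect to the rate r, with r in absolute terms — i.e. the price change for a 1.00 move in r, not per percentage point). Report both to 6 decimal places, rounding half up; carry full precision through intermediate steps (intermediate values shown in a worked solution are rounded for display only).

price = 0.416308
ρ = -5.769978

σ√T = 0.2629·√2.6108 = 0.424793
d₁ = (ln(S/K) + (r+σ²/2)T) / (σ√T) = (ln(22.03/16.35) + (0.0783+0.2629²/2)·2.6108) / 0.424793 = (0.298177 + 0.294650) / 0.424793 = 1.395568
d₂ = d₁ − σ√T = 1.395568 − 0.424793 = 0.970775
e^{−rT} = e^{−0.0783·2.6108} = 0.815115
N(−d₁) = 0.081422,  N(−d₂) = 0.165830
Put price V = K·e^{−rT}·N(−d₂) − S·N(−d₁) = 2.210042 − 1.793734 = 0.416308
ρ = −K·T·e^{−rT}·N(−d₂) = -5.769978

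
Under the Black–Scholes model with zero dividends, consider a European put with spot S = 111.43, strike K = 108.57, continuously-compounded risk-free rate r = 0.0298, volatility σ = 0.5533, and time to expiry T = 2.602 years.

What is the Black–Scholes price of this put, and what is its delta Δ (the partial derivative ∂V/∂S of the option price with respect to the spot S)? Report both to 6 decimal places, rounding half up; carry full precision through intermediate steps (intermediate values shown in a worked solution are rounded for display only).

price = 31.258122
Δ = -0.286967

σ√T = 0.5533·√2.602 = 0.892513
d₁ = (ln(S/K) + (r+σ²/2)T) / (σ√T) = (ln(111.43/108.57) + (0.0298+0.5533²/2)·2.602) / 0.892513 = (0.026001 + 0.475829) / 0.892513 = 0.562267
d₂ = d₁ − σ√T = 0.562267 − 0.892513 = -0.330245
e^{−rT} = e^{−0.0298·2.602} = 0.925390
N(−d₁) = 0.286967,  N(−d₂) = 0.629393
Put price V = K·e^{−rT}·N(−d₂) − S·N(−d₁) = 63.234860 − 31.976738 = 31.258122
Δ = −N(−d₁) = -0.286967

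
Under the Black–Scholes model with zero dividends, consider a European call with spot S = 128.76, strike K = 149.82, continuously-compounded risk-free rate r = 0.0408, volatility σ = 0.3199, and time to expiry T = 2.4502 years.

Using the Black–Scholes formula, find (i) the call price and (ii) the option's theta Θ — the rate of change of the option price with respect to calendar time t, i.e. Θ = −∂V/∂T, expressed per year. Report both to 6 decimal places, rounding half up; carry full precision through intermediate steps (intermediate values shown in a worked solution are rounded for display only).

price = 22.860453
Θ = -7.194187

σ√T = 0.3199·√2.4502 = 0.500743
d₁ = (ln(S/K) + (r+σ²/2)T) / (σ√T) = (ln(128.76/149.82) + (0.0408+0.3199²/2)·2.4502) / 0.500743 = (-0.151484 + 0.225340) / 0.500743 = 0.147492
d₂ = d₁ − σ√T = 0.147492 − 0.500743 = -0.353251
e^{−rT} = e^{−0.0408·2.4502} = 0.904866
N(d₁) = 0.558628,  N(d₂) = 0.361950
Call price V = S·N(d₁) − K·e^{−rT}·N(d₂) = 71.928964 − 49.068512 = 22.860453
φ(d₁) = (1/√(2π))·e^{−d₁²/2} = 0.394627
Θ = −S·φ(d₁)·σ/(2√T) − r·K·e^{−rT}·N(d₂) = −5.192192 − 2.001995 = -7.194187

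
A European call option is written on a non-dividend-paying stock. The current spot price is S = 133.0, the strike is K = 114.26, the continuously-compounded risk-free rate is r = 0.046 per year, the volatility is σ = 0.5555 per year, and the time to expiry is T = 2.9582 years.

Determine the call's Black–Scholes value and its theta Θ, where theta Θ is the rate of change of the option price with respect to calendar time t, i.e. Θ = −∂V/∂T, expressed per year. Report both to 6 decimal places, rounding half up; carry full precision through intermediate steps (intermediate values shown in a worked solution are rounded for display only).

price = 61.128427
Θ = -8.298112

σ√T = 0.5555·√2.9582 = 0.955428
d₁ = (ln(S/K) + (r+σ²/2)T) / (σ√T) = (ln(133.0/114.26) + (0.046+0.5555²/2)·2.9582) / 0.955428 = (0.151873 + 0.592498) / 0.955428 = 0.779097
d₂ = d₁ − σ√T = 0.779097 − 0.955428 = -0.176331
e^{−rT} = e^{−0.046·2.9582} = 0.872775
N(d₁) = 0.782039,  N(d₂) = 0.430017
Call price V = S·N(d₁) − K·e^{−rT}·N(d₂) = 104.011147 − 42.882720 = 61.128427
φ(d₁) = (1/√(2π))·e^{−d₁²/2} = 0.294512
Θ = −S·φ(d₁)·σ/(2√T) − r·K·e^{−rT}·N(d₂) = −6.325507 − 1.972605 = -8.298112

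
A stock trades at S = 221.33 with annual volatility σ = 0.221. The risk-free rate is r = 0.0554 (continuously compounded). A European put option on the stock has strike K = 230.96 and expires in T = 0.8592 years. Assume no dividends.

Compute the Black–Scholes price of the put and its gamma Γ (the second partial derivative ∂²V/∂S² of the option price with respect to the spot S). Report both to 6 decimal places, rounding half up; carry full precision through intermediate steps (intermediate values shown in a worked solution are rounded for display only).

price = 17.463600
Γ = 0.008728

σ√T = 0.221·√0.8592 = 0.204852
d₁ = (ln(S/K) + (r+σ²/2)T) / (σ√T) = (ln(221.33/230.96) + (0.0554+0.221²/2)·0.8592) / 0.204852 = (-0.042590 + 0.068582) / 0.204852 = 0.126882
d₂ = d₁ − σ√T = 0.126882 − 0.204852 = -0.077969
e^{−rT} = e^{−0.0554·0.8592} = 0.953515
N(−d₁) = 0.449517,  N(−d₂) = 0.531074
Put price V = K·e^{−rT}·N(−d₂) − S·N(−d₁) = 116.955152 − 99.491551 = 17.463600
φ(d₁) = (1/√(2π))·e^{−d₁²/2} = 0.395744
Γ = φ(d₁) / (S·σ·√T) = 0.008728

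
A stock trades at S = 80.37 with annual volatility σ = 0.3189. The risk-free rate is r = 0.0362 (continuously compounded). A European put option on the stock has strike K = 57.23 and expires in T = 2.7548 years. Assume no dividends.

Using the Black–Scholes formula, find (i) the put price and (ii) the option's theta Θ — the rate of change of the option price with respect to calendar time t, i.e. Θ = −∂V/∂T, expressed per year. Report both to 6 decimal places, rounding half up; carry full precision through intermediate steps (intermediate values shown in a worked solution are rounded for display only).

σ√T = 0.3189·√2.7548 = 0.529297
d₁ = (ln(S/K) + (r+σ²/2)T) / (σ√T) = (ln(80.37/57.23) + (0.0362+0.3189²/2)·2.7548) / 0.529297 = (0.339563 + 0.239801) / 0.529297 = 1.094592
d₂ = d₁ − σ√T = 1.094592 − 0.529297 = 0.565294
e^{−rT} = e^{−0.0362·2.7548} = 0.905087
N(−d₁) = 0.136848,  N(−d₂) = 0.285937
Put price V = K·e^{−rT}·N(−d₂) − S·N(−d₁) = 14.810995 − 10.998457 = 3.812538
φ(d₁) = (1/√(2π))·e^{−d₁²/2} = 0.219149
Θ = −S·φ(d₁)·σ/(2√T) + r·K·e^{−rT}·N(−d₂) = −1.692048 + 0.536158 = -1.155890

price = 3.812538
Θ = -1.155890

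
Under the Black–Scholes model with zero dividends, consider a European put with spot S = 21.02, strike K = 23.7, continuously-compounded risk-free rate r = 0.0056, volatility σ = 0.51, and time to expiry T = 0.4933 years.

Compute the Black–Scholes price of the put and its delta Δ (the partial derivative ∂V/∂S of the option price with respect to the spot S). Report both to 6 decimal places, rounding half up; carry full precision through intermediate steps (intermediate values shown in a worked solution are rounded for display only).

price = 4.647385
Δ = -0.558907

σ√T = 0.51·√0.4933 = 0.358200
d₁ = (ln(S/K) + (r+σ²/2)T) / (σ√T) = (ln(21.02/23.7) + (0.0056+0.51²/2)·0.4933) / 0.358200 = (-0.120001 + 0.066916) / 0.358200 = -0.148198
d₂ = d₁ − σ√T = -0.148198 − 0.358200 = -0.506398
e^{−rT} = e^{−0.0056·0.4933} = 0.997241
N(−d₁) = 0.558907,  N(−d₂) = 0.693711
Put price V = K·e^{−rT}·N(−d₂) − S·N(−d₁) = 16.395605 − 11.748220 = 4.647385
Δ = −N(−d₁) = -0.558907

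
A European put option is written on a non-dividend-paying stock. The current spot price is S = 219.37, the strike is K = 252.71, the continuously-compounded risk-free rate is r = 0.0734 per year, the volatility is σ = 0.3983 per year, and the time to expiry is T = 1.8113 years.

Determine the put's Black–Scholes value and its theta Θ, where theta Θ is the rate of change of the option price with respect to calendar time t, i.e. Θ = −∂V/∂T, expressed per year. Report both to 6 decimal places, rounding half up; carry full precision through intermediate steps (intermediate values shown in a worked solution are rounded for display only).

price = 47.501657
Θ = -2.609966

σ√T = 0.3983·√1.8113 = 0.536050
d₁ = (ln(S/K) + (r+σ²/2)T) / (σ√T) = (ln(219.37/252.71) + (0.0734+0.3983²/2)·1.8113) / 0.536050 = (-0.141483 + 0.276624) / 0.536050 = 0.252106
d₂ = d₁ − σ√T = 0.252106 − 0.536050 = -0.283944
e^{−rT} = e^{−0.0734·1.8113} = 0.875509
N(−d₁) = 0.400480,  N(−d₂) = 0.611773
Put price V = K·e^{−rT}·N(−d₂) − S·N(−d₁) = 135.354846 − 87.853189 = 47.501657
φ(d₁) = (1/√(2π))·e^{−d₁²/2} = 0.386464
Θ = −S·φ(d₁)·σ/(2√T) + r·K·e^{−rT}·N(−d₂) = −12.545012 + 9.935046 = -2.609966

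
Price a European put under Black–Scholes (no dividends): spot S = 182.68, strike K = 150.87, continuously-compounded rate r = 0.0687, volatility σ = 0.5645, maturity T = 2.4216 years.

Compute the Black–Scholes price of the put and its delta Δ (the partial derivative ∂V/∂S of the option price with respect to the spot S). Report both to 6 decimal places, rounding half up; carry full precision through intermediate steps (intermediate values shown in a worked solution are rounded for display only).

price = 29.214510
Δ = -0.198665

σ√T = 0.5645·√2.4216 = 0.878446
d₁ = (ln(S/K) + (r+σ²/2)T) / (σ√T) = (ln(182.68/150.87) + (0.0687+0.5645²/2)·2.4216) / 0.878446 = (0.191317 + 0.552198) / 0.878446 = 0.846398
d₂ = d₁ − σ√T = 0.846398 − 0.878446 = -0.032048
e^{−rT} = e^{−0.0687·2.4216} = 0.846738
N(−d₁) = 0.198665,  N(−d₂) = 0.512783
Put price V = K·e^{−rT}·N(−d₂) − S·N(−d₁) = 65.506694 − 36.292184 = 29.214510
Δ = −N(−d₁) = -0.198665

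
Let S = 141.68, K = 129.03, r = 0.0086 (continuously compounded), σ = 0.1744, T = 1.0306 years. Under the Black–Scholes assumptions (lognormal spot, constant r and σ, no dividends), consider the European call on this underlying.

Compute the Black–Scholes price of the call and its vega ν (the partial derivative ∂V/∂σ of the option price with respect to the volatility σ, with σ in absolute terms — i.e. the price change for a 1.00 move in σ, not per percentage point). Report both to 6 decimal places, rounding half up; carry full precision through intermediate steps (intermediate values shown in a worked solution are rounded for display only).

price = 17.943376
ν = 45.941435

σ√T = 0.1744·√1.0306 = 0.177048
d₁ = (ln(S/K) + (r+σ²/2)T) / (σ√T) = (ln(141.68/129.03) + (0.0086+0.1744²/2)·1.0306) / 0.177048 = (0.093526 + 0.024536) / 0.177048 = 0.666837
d₂ = d₁ − σ√T = 0.666837 − 0.177048 = 0.489789
e^{−rT} = e^{−0.0086·1.0306} = 0.991176
N(d₁) = 0.747562,  N(d₂) = 0.687858
Call price V = S·N(d₁) − K·e^{−rT}·N(d₂) = 105.914554 − 87.971178 = 17.943376
φ(d₁) = (1/√(2π))·e^{−d₁²/2} = 0.319412
ν = S·φ(d₁)·√T = 45.941435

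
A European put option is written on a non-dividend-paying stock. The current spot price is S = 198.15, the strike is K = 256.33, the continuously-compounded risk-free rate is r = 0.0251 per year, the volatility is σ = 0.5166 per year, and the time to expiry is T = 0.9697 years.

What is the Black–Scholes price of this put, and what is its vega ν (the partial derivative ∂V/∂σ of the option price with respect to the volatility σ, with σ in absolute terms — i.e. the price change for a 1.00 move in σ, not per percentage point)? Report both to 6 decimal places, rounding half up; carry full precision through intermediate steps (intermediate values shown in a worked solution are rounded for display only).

price = 75.533754
ν = 76.242700

σ√T = 0.5166·√0.9697 = 0.508713
d₁ = (ln(S/K) + (r+σ²/2)T) / (σ√T) = (ln(198.15/256.33) + (0.0251+0.5166²/2)·0.9697) / 0.508713 = (-0.257441 + 0.153734) / 0.508713 = -0.203862
d₂ = d₁ − σ√T = -0.203862 − 0.508713 = -0.712575
e^{−rT} = e^{−0.0251·0.9697} = 0.975954
N(−d₁) = 0.580769,  N(−d₂) = 0.761946
Put price V = K·e^{−rT}·N(−d₂) − S·N(−d₁) = 190.613190 − 115.079436 = 75.533754
φ(d₁) = (1/√(2π))·e^{−d₁²/2} = 0.390738
ν = S·φ(d₁)·√T = 76.242700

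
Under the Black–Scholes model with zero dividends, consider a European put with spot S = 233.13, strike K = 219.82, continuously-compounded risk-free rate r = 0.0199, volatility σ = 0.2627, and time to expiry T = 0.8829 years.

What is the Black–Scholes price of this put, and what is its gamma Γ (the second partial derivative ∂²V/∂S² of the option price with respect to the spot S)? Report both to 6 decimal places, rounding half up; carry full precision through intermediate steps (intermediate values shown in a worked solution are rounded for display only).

price = 14.529454
Γ = 0.006313

σ√T = 0.2627·√0.8829 = 0.246840
d₁ = (ln(S/K) + (r+σ²/2)T) / (σ√T) = (ln(233.13/219.82) + (0.0199+0.2627²/2)·0.8829) / 0.246840 = (0.058787 + 0.048035) / 0.246840 = 0.432758
d₂ = d₁ − σ√T = 0.432758 − 0.246840 = 0.185917
e^{−rT} = e^{−0.0199·0.8829} = 0.982584
N(−d₁) = 0.332595,  N(−d₂) = 0.426255
Put price V = K·e^{−rT}·N(−d₂) − S·N(−d₁) = 92.067430 − 77.537977 = 14.529454
φ(d₁) = (1/√(2π))·e^{−d₁²/2} = 0.363281
Γ = φ(d₁) / (S·σ·√T) = 0.006313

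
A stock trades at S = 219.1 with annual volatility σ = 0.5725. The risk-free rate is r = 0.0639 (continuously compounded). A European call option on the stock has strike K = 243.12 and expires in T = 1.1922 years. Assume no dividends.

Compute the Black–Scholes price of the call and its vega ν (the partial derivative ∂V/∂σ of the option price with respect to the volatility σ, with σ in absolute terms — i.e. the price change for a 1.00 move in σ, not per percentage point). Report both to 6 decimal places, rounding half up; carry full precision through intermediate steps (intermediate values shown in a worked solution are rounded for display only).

price = 51.480312
ν = 92.072520

σ√T = 0.5725·√1.1922 = 0.625101
d₁ = (ln(S/K) + (r+σ²/2)T) / (σ√T) = (ln(219.1/243.12) + (0.0639+0.5725²/2)·1.1922) / 0.625101 = (-0.104027 + 0.271557) / 0.625101 = 0.268005
d₂ = d₁ − σ√T = 0.268005 − 0.625101 = -0.357096
e^{−rT} = e^{−0.0639·1.1922} = 0.926648
N(d₁) = 0.605652,  N(d₂) = 0.360510
Call price V = S·N(d₁) − K·e^{−rT}·N(d₂) = 132.698417 − 81.218104 = 51.480312
φ(d₁) = (1/√(2π))·e^{−d₁²/2} = 0.384869
ν = S·φ(d₁)·√T = 92.072520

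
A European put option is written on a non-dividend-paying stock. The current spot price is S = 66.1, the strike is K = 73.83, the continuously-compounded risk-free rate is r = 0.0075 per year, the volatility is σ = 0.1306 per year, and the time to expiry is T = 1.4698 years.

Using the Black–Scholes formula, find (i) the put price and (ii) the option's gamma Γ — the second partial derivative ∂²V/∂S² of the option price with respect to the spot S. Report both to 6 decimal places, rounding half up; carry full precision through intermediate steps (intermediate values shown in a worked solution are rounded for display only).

σ√T = 0.1306·√1.4698 = 0.158333
d₁ = (ln(S/K) + (r+σ²/2)T) / (σ√T) = (ln(66.1/73.83) + (0.0075+0.1306²/2)·1.4698) / 0.158333 = (-0.110596 + 0.023558) / 0.158333 = -0.549715
d₂ = d₁ − σ√T = -0.549715 − 0.158333 = -0.708048
e^{−rT} = e^{−0.0075·1.4698} = 0.989037
N(−d₁) = 0.708743,  N(−d₂) = 0.760542
Put price V = K·e^{−rT}·N(−d₂) − S·N(−d₁) = 55.535262 − 46.847882 = 8.687380
φ(d₁) = (1/√(2π))·e^{−d₁²/2} = 0.342998
Γ = φ(d₁) / (S·σ·√T) = 0.032773

price = 8.687380
Γ = 0.032773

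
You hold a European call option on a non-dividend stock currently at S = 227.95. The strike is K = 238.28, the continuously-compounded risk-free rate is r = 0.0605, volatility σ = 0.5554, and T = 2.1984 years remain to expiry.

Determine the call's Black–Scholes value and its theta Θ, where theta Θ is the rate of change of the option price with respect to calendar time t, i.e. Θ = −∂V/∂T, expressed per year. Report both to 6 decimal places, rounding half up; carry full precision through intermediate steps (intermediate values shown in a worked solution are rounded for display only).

σ√T = 0.5554·√2.1984 = 0.823492
d₁ = (ln(S/K) + (r+σ²/2)T) / (σ√T) = (ln(227.95/238.28) + (0.0605+0.5554²/2)·2.1984) / 0.823492 = (-0.044320 + 0.472073) / 0.823492 = 0.519437
d₂ = d₁ − σ√T = 0.519437 − 0.823492 = -0.304054
e^{−rT} = e^{−0.0605·2.1984} = 0.875462
N(d₁) = 0.698272,  N(d₂) = 0.380543
Call price V = S·N(d₁) − K·e^{−rT}·N(d₂) = 159.171126 − 79.383281 = 79.787845
φ(d₁) = (1/√(2π))·e^{−d₁²/2} = 0.348594
Θ = −S·φ(d₁)·σ/(2√T) − r·K·e^{−rT}·N(d₂) = −14.882729 − 4.802689 = -19.685417

price = 79.787845
Θ = -19.685417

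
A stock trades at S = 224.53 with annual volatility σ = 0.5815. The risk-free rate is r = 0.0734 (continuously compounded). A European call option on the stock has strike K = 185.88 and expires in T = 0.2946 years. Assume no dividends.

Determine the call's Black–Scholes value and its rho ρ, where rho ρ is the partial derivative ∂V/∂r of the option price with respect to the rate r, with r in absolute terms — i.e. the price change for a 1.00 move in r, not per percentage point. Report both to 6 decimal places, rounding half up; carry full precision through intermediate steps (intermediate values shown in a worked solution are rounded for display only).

σ√T = 0.5815·√0.2946 = 0.315621
d₁ = (ln(S/K) + (r+σ²/2)T) / (σ√T) = (ln(224.53/185.88) + (0.0734+0.5815²/2)·0.2946) / 0.315621 = (0.188908 + 0.071432) / 0.315621 = 0.824850
d₂ = d₁ − σ√T = 0.824850 − 0.315621 = 0.509229
e^{−rT} = e^{−0.0734·0.2946} = 0.978608
N(d₁) = 0.795272,  N(d₂) = 0.694704
Call price V = S·N(d₁) − K·e^{−rT}·N(d₂) = 178.562320 − 126.369258 = 52.193063
ρ = K·T·e^{−rT}·N(d₂) = 37.228383

price = 52.193063
ρ = 37.228383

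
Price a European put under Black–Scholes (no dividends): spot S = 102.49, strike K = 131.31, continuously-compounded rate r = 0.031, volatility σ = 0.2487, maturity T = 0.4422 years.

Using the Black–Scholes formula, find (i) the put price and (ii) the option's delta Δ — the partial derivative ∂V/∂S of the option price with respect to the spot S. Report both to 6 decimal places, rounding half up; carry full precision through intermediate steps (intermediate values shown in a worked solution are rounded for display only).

price = 27.705885
Δ = -0.908694

σ√T = 0.2487·√0.4422 = 0.165381
d₁ = (ln(S/K) + (r+σ²/2)T) / (σ√T) = (ln(102.49/131.31) + (0.031+0.2487²/2)·0.4422) / 0.165381 = (-0.247796 + 0.027384) / 0.165381 = -1.332755
d₂ = d₁ − σ√T = -1.332755 − 0.165381 = -1.498136
e^{−rT} = e^{−0.031·0.4422} = 0.986385
N(−d₁) = 0.908694,  N(−d₂) = 0.932951
Put price V = K·e^{−rT}·N(−d₂) − S·N(−d₁) = 120.837920 − 93.132035 = 27.705885
Δ = −N(−d₁) = -0.908694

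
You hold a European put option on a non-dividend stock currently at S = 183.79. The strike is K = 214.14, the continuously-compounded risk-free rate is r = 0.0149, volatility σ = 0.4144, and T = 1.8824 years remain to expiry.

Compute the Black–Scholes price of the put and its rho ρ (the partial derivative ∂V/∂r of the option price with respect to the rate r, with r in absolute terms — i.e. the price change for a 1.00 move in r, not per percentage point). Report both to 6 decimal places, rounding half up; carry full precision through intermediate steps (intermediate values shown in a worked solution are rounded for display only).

price = 57.102678
ρ = -271.536063

σ√T = 0.4144·√1.8824 = 0.568559
d₁ = (ln(S/K) + (r+σ²/2)T) / (σ√T) = (ln(183.79/214.14) + (0.0149+0.4144²/2)·1.8824) / 0.568559 = (-0.152836 + 0.189678) / 0.568559 = 0.064798
d₂ = d₁ − σ√T = 0.064798 − 0.568559 = -0.503761
e^{−rT} = e^{−0.0149·1.8824} = 0.972342
N(−d₁) = 0.474168,  N(−d₂) = 0.692786
Put price V = K·e^{−rT}·N(−d₂) − S·N(−d₁) = 144.249927 − 87.147249 = 57.102678
ρ = −K·T·e^{−rT}·N(−d₂) = -271.536063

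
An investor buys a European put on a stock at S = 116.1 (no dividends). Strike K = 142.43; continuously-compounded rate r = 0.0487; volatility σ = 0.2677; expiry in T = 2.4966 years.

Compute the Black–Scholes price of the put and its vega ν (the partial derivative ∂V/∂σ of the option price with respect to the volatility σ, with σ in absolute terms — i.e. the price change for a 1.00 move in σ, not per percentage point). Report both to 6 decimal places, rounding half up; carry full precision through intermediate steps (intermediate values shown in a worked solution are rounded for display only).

σ√T = 0.2677·√2.4966 = 0.422983
d₁ = (ln(S/K) + (r+σ²/2)T) / (σ√T) = (ln(116.1/142.43) + (0.0487+0.2677²/2)·2.4966) / 0.422983 = (-0.204399 + 0.211042) / 0.422983 = 0.015705
d₂ = d₁ − σ√T = 0.015705 − 0.422983 = -0.407278
e^{−rT} = e^{−0.0487·2.4966} = 0.885516
N(−d₁) = 0.493735,  N(−d₂) = 0.658098
Put price V = K·e^{−rT}·N(−d₂) − S·N(−d₁) = 83.002018 − 57.322619 = 25.679399
φ(d₁) = (1/√(2π))·e^{−d₁²/2} = 0.398893
ν = S·φ(d₁)·√T = 73.175081

price = 25.679399
ν = 73.175081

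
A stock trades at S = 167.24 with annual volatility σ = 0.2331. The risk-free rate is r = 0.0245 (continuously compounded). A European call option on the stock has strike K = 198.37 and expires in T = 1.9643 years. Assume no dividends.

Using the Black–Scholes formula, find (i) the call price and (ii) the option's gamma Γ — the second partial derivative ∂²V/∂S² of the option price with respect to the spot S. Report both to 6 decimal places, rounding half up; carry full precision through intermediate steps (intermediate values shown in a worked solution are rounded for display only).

σ√T = 0.2331·√1.9643 = 0.326698
d₁ = (ln(S/K) + (r+σ²/2)T) / (σ√T) = (ln(167.24/198.37) + (0.0245+0.2331²/2)·1.9643) / 0.326698 = (-0.170704 + 0.101491) / 0.326698 = -0.211856
d₂ = d₁ − σ√T = -0.211856 − 0.326698 = -0.538554
e^{−rT} = e^{−0.0245·1.9643} = 0.953014
N(d₁) = 0.416110,  N(d₂) = 0.295097
Call price V = S·N(d₁) − K·e^{−rT}·N(d₂) = 69.590162 − 55.787978 = 13.802184
φ(d₁) = (1/√(2π))·e^{−d₁²/2} = 0.390089
Γ = φ(d₁) / (S·σ·√T) = 0.007140

price = 13.802184
Γ = 0.007140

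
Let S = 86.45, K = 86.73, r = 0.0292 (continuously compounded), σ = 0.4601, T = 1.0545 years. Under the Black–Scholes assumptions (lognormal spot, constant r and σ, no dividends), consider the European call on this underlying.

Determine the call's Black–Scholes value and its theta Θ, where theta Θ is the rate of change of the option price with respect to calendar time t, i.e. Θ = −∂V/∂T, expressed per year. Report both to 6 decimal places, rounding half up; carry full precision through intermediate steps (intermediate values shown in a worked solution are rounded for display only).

σ√T = 0.4601·√1.0545 = 0.472471
d₁ = (ln(S/K) + (r+σ²/2)T) / (σ√T) = (ln(86.45/86.73) + (0.0292+0.4601²/2)·1.0545) / 0.472471 = (-0.003234 + 0.142406) / 0.472471 = 0.294563
d₂ = d₁ − σ√T = 0.294563 − 0.472471 = -0.177909
e^{−rT} = e^{−0.0292·1.0545} = 0.969678
N(d₁) = 0.615836,  N(d₂) = 0.429397
Call price V = S·N(d₁) − K·e^{−rT}·N(d₂) = 53.239019 − 36.112379 = 17.126640
φ(d₁) = (1/√(2π))·e^{−d₁²/2} = 0.382005
Θ = −S·φ(d₁)·σ/(2√T) − r·K·e^{−rT}·N(d₂) = −7.398314 − 1.054481 = -8.452796

price = 17.126640
Θ = -8.452796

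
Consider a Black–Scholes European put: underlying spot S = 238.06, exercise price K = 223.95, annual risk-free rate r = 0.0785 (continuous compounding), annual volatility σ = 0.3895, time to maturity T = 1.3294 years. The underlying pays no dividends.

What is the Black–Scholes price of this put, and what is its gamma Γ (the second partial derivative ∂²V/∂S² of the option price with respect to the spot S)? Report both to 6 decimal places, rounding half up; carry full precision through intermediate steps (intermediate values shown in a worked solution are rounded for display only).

price = 23.490215
Γ = 0.003130

σ√T = 0.3895·√1.3294 = 0.449092
d₁ = (ln(S/K) + (r+σ²/2)T) / (σ√T) = (ln(238.06/223.95) + (0.0785+0.3895²/2)·1.3294) / 0.449092 = (0.061100 + 0.205200) / 0.449092 = 0.592973
d₂ = d₁ − σ√T = 0.592973 − 0.449092 = 0.143881
e^{−rT} = e^{−0.0785·1.3294} = 0.900903
N(−d₁) = 0.276599,  N(−d₂) = 0.442797
Put price V = K·e^{−rT}·N(−d₂) − S·N(−d₁) = 89.337480 − 65.847265 = 23.490215
φ(d₁) = (1/√(2π))·e^{−d₁²/2} = 0.334624
Γ = φ(d₁) / (S·σ·√T) = 0.003130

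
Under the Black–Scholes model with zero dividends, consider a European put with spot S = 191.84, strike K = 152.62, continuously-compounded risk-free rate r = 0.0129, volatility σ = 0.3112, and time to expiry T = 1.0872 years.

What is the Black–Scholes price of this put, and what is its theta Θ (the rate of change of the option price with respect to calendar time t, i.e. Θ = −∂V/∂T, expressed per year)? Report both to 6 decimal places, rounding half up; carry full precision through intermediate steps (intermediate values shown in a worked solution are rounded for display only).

price = 7.201170
Θ = -7.005168

σ√T = 0.3112·√1.0872 = 0.324485
d₁ = (ln(S/K) + (r+σ²/2)T) / (σ√T) = (ln(191.84/152.62) + (0.0129+0.3112²/2)·1.0872) / 0.324485 = (0.228711 + 0.066670) / 0.324485 = 0.910306
d₂ = d₁ − σ√T = 0.910306 − 0.324485 = 0.585822
e^{−rT} = e^{−0.0129·1.0872} = 0.986073
N(−d₁) = 0.181330,  N(−d₂) = 0.278998
Put price V = K·e^{−rT}·N(−d₂) − S·N(−d₁) = 41.987604 − 34.786434 = 7.201170
φ(d₁) = (1/√(2π))·e^{−d₁²/2} = 0.263615
Θ = −S·φ(d₁)·σ/(2√T) + r·K·e^{−rT}·N(−d₂) = −7.546809 + 0.541640 = -7.005168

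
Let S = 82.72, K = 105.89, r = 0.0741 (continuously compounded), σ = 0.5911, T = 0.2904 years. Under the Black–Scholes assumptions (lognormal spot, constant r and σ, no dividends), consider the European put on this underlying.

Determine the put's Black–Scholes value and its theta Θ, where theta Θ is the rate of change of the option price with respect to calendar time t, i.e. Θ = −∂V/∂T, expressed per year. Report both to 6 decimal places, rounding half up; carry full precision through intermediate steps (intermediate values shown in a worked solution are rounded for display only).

price = 25.045378
Θ = -9.374666

σ√T = 0.5911·√0.2904 = 0.318537
d₁ = (ln(S/K) + (r+σ²/2)T) / (σ√T) = (ln(82.72/105.89) + (0.0741+0.5911²/2)·0.2904) / 0.318537 = (-0.246939 + 0.072251) / 0.318537 = -0.548408
d₂ = d₁ − σ√T = -0.548408 − 0.318537 = -0.866945
e^{−rT} = e^{−0.0741·0.2904} = 0.978711
N(−d₁) = 0.708294,  N(−d₂) = 0.807014
Put price V = K·e^{−rT}·N(−d₂) − S·N(−d₁) = 83.635468 − 58.590090 = 25.045378
φ(d₁) = (1/√(2π))·e^{−d₁²/2} = 0.343244
Θ = −S·φ(d₁)·σ/(2√T) + r·K·e^{−rT}·N(−d₂) = −15.572055 + 6.197388 = -9.374666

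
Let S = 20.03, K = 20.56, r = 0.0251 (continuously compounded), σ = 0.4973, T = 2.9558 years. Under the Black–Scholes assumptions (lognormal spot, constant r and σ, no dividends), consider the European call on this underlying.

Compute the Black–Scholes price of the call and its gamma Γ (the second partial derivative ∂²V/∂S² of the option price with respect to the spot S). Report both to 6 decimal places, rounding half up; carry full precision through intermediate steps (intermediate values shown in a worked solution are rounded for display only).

price = 6.953591
Γ = 0.020724

σ√T = 0.4973·√2.9558 = 0.854980
d₁ = (ln(S/K) + (r+σ²/2)T) / (σ√T) = (ln(20.03/20.56) + (0.0251+0.4973²/2)·2.9558) / 0.854980 = (-0.026116 + 0.439686) / 0.854980 = 0.483719
d₂ = d₁ − σ√T = 0.483719 − 0.854980 = -0.371261
e^{−rT} = e^{−0.0251·2.9558} = 0.928495
N(d₁) = 0.685707,  N(d₂) = 0.355221
Call price V = S·N(d₁) − K·e^{−rT}·N(d₂) = 13.734715 − 6.781124 = 6.953591
φ(d₁) = (1/√(2π))·e^{−d₁²/2} = 0.354896
Γ = φ(d₁) / (S·σ·√T) = 0.020724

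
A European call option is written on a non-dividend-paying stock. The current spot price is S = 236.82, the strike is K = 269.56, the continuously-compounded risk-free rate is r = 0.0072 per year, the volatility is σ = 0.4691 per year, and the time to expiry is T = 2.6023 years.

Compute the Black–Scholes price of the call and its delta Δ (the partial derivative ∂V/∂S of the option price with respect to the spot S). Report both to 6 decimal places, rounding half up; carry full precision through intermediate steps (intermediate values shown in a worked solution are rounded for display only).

price = 60.797627
Δ = 0.591735

σ√T = 0.4691·√2.6023 = 0.756736
d₁ = (ln(S/K) + (r+σ²/2)T) / (σ√T) = (ln(236.82/269.56) + (0.0072+0.4691²/2)·2.6023) / 0.756736 = (-0.129491 + 0.305061) / 0.756736 = 0.232010
d₂ = d₁ − σ√T = 0.232010 − 0.756736 = -0.524725
e^{−rT} = e^{−0.0072·2.6023} = 0.981438
N(d₁) = 0.591735,  N(d₂) = 0.299887
Call price V = S·N(d₁) − K·e^{−rT}·N(d₂) = 140.134657 − 79.337030 = 60.797627
Δ = N(d₁) = 0.591735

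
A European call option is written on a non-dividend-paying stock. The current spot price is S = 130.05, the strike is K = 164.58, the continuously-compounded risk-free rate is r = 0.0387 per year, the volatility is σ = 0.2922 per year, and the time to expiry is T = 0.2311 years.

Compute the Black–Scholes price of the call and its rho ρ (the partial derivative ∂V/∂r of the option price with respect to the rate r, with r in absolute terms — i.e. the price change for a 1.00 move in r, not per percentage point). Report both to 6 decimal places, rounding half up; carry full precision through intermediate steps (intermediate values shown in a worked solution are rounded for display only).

price = 0.460607
ρ = 1.741315

σ√T = 0.2922·√0.2311 = 0.140469
d₁ = (ln(S/K) + (r+σ²/2)T) / (σ√T) = (ln(130.05/164.58) + (0.0387+0.2922²/2)·0.2311) / 0.140469 = (-0.235478 + 0.018809) / 0.140469 = -1.542466
d₂ = d₁ − σ√T = -1.542466 − 0.140469 = -1.682935
e^{−rT} = e^{−0.0387·0.2311} = 0.991096
N(d₁) = 0.061480,  N(d₂) = 0.046194
Call price V = S·N(d₁) − K·e^{−rT}·N(d₂) = 7.995505 − 7.534898 = 0.460607
ρ = K·T·e^{−rT}·N(d₂) = 1.741315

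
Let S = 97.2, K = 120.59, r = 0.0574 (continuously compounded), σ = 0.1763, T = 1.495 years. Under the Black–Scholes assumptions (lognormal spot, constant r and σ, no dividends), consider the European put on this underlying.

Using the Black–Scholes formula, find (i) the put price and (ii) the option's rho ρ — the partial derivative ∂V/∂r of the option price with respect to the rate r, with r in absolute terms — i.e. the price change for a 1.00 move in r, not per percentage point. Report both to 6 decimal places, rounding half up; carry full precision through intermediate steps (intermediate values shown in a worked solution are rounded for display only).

price = 17.219277
ρ = -125.936303

σ√T = 0.1763·√1.495 = 0.215562
d₁ = (ln(S/K) + (r+σ²/2)T) / (σ√T) = (ln(97.2/120.59) + (0.0574+0.1763²/2)·1.495) / 0.215562 = (-0.215626 + 0.109047) / 0.215562 = -0.494423
d₂ = d₁ − σ√T = -0.494423 − 0.215562 = -0.709986
e^{−rT} = e^{−0.0574·1.495} = 0.917766
N(−d₁) = 0.689496,  N(−d₂) = 0.761144
Put price V = K·e^{−rT}·N(−d₂) − S·N(−d₁) = 84.238330 − 67.019053 = 17.219277
ρ = −K·T·e^{−rT}·N(−d₂) = -125.936303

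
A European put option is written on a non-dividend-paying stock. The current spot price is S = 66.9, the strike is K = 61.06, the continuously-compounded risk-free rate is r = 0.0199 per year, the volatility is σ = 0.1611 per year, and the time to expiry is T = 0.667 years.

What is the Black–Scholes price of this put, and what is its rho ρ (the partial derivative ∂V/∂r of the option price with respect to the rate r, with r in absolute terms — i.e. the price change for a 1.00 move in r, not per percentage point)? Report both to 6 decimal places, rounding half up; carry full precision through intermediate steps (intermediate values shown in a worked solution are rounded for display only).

σ√T = 0.1611·√0.667 = 0.131570
d₁ = (ln(S/K) + (r+σ²/2)T) / (σ√T) = (ln(66.9/61.06) + (0.0199+0.1611²/2)·0.667) / 0.131570 = (0.091342 + 0.021929) / 0.131570 = 0.860913
d₂ = d₁ − σ√T = 0.860913 − 0.131570 = 0.729342
e^{−rT} = e^{−0.0199·0.667} = 0.986814
N(−d₁) = 0.194643,  N(−d₂) = 0.232896
Put price V = K·e^{−rT}·N(−d₂) − S·N(−d₁) = 14.033136 − 13.021624 = 1.011512
ρ = −K·T·e^{−rT}·N(−d₂) = -9.360102

price = 1.011512
ρ = -9.360102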